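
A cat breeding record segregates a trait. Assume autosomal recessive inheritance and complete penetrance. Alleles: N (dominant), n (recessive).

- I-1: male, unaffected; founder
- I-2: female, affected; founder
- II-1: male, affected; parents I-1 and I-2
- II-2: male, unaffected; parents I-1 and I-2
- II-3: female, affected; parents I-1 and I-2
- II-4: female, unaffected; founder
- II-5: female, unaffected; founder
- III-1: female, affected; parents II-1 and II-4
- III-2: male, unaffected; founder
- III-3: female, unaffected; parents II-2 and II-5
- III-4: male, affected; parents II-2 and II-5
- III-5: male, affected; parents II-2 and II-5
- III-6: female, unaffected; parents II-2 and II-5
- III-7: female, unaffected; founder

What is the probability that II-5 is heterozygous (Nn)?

II-5 is unaffected so carries N and passed n to III-4 (nn), so II-5 is Nn, giving P(Nn) = 1.

1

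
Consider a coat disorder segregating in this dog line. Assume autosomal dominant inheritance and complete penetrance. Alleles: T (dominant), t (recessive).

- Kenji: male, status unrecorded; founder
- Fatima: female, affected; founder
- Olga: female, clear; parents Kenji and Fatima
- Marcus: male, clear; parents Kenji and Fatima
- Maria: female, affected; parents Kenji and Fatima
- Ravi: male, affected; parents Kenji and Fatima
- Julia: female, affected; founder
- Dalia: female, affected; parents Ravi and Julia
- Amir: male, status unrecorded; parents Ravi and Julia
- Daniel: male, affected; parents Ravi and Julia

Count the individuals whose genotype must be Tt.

1

Obligate heterozygotes: Fatima is affected so carries T and passed t to Olga (tt), so Fatima is Tt.
Every other individual is either homozygous by phenotype or has at least one consistent homozygous assignment, so the count is 1.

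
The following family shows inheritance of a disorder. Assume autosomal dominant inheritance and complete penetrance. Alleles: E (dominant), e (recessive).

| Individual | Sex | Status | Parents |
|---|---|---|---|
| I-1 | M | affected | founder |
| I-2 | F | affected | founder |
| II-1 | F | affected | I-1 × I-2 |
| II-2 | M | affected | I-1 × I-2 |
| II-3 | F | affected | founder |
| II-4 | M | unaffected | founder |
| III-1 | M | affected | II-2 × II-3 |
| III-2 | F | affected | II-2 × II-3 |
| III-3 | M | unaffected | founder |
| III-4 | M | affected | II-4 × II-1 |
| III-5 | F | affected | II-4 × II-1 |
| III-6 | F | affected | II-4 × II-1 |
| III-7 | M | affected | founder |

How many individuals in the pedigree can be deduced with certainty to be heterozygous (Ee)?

Obligate heterozygotes: III-4 is affected so carries E and received e from II-4 (ee), so III-4 is Ee; III-5 is affected so carries E and received e from II-4 (ee), so III-5 is Ee; III-6 is affected so carries E and received e from II-4 (ee), so III-6 is Ee.
Every other individual is either homozygous by phenotype or has at least one consistent homozygous assignment, so the count is 3.

3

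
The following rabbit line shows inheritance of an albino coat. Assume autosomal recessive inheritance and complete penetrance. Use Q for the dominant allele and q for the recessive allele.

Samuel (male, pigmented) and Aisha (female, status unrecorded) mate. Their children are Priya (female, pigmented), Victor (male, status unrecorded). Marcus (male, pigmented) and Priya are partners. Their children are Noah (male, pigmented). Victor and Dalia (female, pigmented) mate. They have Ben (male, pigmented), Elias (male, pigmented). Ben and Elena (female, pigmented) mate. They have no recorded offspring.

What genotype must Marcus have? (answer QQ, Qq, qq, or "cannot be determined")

cannot be determined

Marcus's phenotype allows QQ or Qq, and no parent or child forces a single allele at both positions; consistent genotype assignments exist with Marcus as QQ or Qq.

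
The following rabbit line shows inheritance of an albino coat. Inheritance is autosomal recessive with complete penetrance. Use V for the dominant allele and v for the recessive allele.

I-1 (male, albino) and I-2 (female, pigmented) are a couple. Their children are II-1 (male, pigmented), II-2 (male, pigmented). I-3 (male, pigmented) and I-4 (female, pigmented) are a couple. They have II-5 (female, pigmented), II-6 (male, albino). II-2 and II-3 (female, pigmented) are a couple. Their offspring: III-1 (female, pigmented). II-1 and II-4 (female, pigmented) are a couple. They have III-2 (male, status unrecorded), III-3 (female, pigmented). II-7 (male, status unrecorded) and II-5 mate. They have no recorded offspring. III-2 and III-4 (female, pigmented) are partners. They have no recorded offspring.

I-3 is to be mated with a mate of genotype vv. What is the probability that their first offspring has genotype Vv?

1/2

I-3 is pigmented so carries V and passed v to II-6 (vv), so I-3 is Vv.
The cross gives 1/2 Vv : 1/2 vv, so P(offspring has genotype Vv) = 1/2.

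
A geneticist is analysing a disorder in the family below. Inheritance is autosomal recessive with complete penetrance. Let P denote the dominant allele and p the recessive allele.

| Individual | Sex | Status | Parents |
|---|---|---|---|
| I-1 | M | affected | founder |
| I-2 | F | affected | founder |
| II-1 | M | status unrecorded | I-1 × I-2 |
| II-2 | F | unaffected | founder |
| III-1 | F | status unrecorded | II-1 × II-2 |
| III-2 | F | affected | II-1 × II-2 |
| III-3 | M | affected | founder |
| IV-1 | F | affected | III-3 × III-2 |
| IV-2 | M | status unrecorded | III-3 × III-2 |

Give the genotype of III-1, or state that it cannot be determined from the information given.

cannot be determined

III-1's phenotype is unrecorded, and no parent or child forces a single allele at both positions; consistent genotype assignments exist with III-1 as Pp or pp.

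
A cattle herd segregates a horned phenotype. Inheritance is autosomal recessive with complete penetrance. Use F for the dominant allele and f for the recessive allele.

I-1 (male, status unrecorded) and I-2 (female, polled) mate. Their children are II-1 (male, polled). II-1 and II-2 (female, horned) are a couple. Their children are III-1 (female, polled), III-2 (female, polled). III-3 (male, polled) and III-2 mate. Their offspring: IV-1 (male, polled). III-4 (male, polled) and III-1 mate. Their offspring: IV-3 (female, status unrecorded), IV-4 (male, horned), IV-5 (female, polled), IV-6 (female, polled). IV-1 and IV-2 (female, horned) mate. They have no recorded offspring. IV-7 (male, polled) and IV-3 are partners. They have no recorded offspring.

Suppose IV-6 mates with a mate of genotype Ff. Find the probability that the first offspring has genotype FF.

1/3

III-4 is polled so carries F and passed f to IV-4 (ff), so III-4 is Ff.
III-1 is polled so carries F and received f from II-2 (ff), so III-1 is Ff.
IV-6 is a polled offspring of III-4 (Ff) × III-1 (Ff), whose cross gives 1/4 FF : 1/2 Ff : 1/4 ff; conditioning on being polled, IV-6 is FF with probability 1/3, Ff with probability 2/3.
Summing over parental genotype combinations, P(offspring has genotype FF) = 1/3·1/2 + 2/3·1/4 = 1/3.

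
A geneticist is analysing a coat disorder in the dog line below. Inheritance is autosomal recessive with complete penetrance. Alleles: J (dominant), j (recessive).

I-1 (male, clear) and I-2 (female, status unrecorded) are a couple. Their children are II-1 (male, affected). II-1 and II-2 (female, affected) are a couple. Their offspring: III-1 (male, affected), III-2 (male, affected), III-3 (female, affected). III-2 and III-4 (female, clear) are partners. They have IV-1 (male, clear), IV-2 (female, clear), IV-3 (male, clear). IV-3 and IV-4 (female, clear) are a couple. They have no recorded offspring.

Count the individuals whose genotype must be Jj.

Obligate heterozygotes: I-1 is clear so carries J and passed j to II-1 (jj), so I-1 is Jj; IV-1 is clear so carries J and received j from III-2 (jj), so IV-1 is Jj; IV-2 is clear so carries J and received j from III-2 (jj), so IV-2 is Jj; IV-3 is clear so carries J and received j from III-2 (jj), so IV-3 is Jj.
Every other individual is either homozygous by phenotype or has at least one consistent homozygous assignment, so the count is 4.

4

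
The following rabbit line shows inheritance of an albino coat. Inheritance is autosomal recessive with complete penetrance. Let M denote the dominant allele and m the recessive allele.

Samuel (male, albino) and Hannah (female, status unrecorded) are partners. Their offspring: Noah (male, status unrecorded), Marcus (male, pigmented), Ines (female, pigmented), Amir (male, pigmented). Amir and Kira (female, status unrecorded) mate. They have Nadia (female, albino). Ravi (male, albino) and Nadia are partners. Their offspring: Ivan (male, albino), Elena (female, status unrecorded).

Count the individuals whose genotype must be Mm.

Obligate heterozygotes: Marcus is pigmented so carries M and received m from Samuel (mm), so Marcus is Mm; Ines is pigmented so carries M and received m from Samuel (mm), so Ines is Mm; Amir is pigmented so carries M and received m from Samuel (mm), so Amir is Mm.
Every other individual is either homozygous by phenotype or has at least one consistent homozygous assignment, so the count is 3.

3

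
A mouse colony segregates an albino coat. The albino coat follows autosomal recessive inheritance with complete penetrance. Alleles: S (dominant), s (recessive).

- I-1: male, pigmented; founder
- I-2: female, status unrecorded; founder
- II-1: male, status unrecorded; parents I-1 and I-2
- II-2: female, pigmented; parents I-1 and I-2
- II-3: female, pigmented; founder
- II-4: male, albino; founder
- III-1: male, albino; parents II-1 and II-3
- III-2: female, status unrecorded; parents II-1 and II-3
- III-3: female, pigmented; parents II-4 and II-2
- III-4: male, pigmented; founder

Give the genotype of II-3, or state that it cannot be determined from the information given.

Ss

From phenotype alone, II-3 is SS or Ss.
II-3 is pigmented so carries S and passed s to III-1 (ss), so II-3 is Ss.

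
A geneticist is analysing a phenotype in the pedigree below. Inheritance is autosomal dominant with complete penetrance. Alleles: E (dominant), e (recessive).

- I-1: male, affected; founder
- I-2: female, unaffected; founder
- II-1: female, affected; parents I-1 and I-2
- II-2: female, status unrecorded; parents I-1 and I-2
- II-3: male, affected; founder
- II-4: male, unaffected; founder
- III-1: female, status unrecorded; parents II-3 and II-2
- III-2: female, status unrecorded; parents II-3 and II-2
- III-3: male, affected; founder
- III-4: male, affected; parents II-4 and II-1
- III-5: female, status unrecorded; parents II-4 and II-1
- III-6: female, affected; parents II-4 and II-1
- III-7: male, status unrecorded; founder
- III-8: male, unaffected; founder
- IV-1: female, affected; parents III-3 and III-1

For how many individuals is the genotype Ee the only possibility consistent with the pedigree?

3

Obligate heterozygotes: II-1 is affected so carries E and received e from I-2 (ee), so II-1 is Ee; III-4 is affected so carries E and received e from II-4 (ee), so III-4 is Ee; III-6 is affected so carries E and received e from II-4 (ee), so III-6 is Ee.
Every other individual is either homozygous by phenotype or has at least one consistent homozygous assignment, so the count is 3.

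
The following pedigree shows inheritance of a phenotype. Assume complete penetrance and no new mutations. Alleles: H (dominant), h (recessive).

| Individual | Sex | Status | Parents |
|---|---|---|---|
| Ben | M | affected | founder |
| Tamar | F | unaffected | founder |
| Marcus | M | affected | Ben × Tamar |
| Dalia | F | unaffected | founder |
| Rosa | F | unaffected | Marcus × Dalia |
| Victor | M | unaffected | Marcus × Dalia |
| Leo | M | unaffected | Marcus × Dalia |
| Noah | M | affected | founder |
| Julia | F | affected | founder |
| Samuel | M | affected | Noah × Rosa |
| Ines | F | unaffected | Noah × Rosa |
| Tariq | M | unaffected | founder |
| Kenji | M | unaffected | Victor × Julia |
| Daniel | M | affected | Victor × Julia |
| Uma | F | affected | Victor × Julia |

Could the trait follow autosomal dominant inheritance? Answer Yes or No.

Yes

A consistent assignment under autosomal dominant exists: Ben HH, Tamar hh, Marcus Hh, Dalia hh, Rosa hh, Victor hh, Leo hh, Noah Hh, Julia Hh, Samuel Hh, Ines hh, Tariq hh, Kenji hh, Daniel Hh, Uma Hh.
In this assignment every recorded phenotype matches its genotype and every non-founder's genotype is obtainable from its parents' genotypes, so the pedigree is consistent.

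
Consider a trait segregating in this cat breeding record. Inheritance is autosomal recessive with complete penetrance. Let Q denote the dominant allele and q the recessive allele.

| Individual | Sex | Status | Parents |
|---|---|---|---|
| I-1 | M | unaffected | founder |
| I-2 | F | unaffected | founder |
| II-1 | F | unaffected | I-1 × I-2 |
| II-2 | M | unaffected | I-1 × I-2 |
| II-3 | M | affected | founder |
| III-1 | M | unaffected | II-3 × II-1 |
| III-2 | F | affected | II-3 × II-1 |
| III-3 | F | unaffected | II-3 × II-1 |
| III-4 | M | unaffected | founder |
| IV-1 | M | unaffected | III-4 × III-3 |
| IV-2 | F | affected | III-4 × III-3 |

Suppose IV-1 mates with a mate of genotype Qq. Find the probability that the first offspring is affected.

1/6

III-4 is unaffected so carries Q and passed q to IV-2 (qq), so III-4 is Qq.
III-3 is unaffected so carries Q and received q from II-3 (qq), so III-3 is Qq.
IV-1 is an unaffected offspring of III-4 (Qq) × III-3 (Qq), whose cross gives 1/4 QQ : 1/2 Qq : 1/4 qq; conditioning on being unaffected, IV-1 is QQ with probability 1/3, Qq with probability 2/3.
Summing over parental genotype combinations, P(offspring is affected) = 2/3·1/4 = 1/6.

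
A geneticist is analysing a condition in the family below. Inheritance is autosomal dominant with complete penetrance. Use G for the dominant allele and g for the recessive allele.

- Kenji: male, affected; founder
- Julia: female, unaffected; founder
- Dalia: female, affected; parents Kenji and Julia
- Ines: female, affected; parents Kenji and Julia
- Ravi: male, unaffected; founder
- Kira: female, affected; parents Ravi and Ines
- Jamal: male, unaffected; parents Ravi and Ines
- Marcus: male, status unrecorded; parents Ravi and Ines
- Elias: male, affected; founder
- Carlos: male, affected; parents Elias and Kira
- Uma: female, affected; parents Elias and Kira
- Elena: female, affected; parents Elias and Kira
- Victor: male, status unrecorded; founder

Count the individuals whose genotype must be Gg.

3

Obligate heterozygotes: Dalia is affected so carries G and received g from Julia (gg), so Dalia is Gg; Ines is affected so carries G and received g from Julia (gg), so Ines is Gg; Kira is affected so carries G and received g from Ravi (gg), so Kira is Gg.
Every other individual is either homozygous by phenotype or has at least one consistent homozygous assignment, so the count is 3.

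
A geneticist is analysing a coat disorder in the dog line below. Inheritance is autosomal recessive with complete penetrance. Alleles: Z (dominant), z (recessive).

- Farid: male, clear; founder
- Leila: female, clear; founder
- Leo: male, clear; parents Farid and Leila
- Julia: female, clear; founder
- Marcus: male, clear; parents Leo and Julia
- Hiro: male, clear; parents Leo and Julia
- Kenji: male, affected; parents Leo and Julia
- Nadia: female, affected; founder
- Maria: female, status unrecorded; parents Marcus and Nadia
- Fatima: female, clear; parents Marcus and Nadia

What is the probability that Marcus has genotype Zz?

1/2

Leo is clear so carries Z and passed z to Kenji (zz), so Leo is Zz.
Julia is clear so carries Z and passed z to Kenji (zz), so Julia is Zz.
Their cross gives offspring ratios 1/4 ZZ : 1/2 Zz : 1/4 zz. Conditioning on Marcus being clear, P(Zz) = 1/2 / 3/4 = 2/3 before taking Marcus's own offspring into account.
Nadia is affected, so Nadia is zz.
Now use Marcus's offspring. Probability of each recorded status — clear daughter Fatima: 1/2 if Marcus is Zz, 1 if ZZ. (Maria: equally likely either way, so uninformative.)
Bayes: P(Zz) = 2/3·1/2 / (2/3·1/2 + 1/3·1) = 1/2.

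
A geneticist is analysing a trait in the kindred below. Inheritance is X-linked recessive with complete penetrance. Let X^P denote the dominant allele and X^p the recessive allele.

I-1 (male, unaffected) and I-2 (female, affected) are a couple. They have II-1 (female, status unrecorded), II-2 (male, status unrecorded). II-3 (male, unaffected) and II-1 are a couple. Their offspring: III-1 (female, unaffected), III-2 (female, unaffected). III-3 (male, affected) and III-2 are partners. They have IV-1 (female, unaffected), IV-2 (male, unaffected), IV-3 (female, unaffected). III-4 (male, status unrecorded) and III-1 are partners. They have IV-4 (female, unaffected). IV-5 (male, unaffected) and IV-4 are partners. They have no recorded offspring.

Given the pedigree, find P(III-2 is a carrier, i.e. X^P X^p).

II-3 is unaffected, so II-3 is X^P Y.
II-1 received P from I-1 (X^P Y) and received p from I-2 (X^p X^p), so II-1 is X^P X^p.
Their cross gives offspring ratios 1/2 X^P X^P : 1/2 X^P X^p. Conditioning on III-2 being unaffected, P(X^P X^p) = 1/2 / 1 = 1/2 before taking III-2's own offspring into account.
III-3 is affected, so III-3 is X^p Y.
Now use III-2's offspring. Probability of each recorded status — unaffected daughter IV-1: 1/2 if III-2 is X^P X^p, 1 if X^P X^P; unaffected son IV-2: 1/2 if III-2 is X^P X^p, 1 if X^P X^P; unaffected daughter IV-3: 1/2 if III-2 is X^P X^p, 1 if X^P X^P.
Bayes: P(X^P X^p) = 1/2·1/8 / (1/2·1/8 + 1/2·1) = 1/9.

1/9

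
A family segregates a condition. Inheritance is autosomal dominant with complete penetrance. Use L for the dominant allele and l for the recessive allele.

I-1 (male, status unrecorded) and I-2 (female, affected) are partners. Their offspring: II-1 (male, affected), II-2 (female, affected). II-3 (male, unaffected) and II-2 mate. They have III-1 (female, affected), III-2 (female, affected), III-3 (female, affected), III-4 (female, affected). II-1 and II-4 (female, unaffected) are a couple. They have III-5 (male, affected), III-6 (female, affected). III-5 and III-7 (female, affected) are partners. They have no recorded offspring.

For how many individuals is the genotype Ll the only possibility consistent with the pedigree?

6

Obligate heterozygotes: III-1 is affected so carries L and received l from II-3 (ll), so III-1 is Ll; III-2 is affected so carries L and received l from II-3 (ll), so III-2 is Ll; III-3 is affected so carries L and received l from II-3 (ll), so III-3 is Ll; III-4 is affected so carries L and received l from II-3 (ll), so III-4 is Ll; III-5 is affected so carries L and received l from II-4 (ll), so III-5 is Ll; III-6 is affected so carries L and received l from II-4 (ll), so III-6 is Ll.
Every other individual is either homozygous by phenotype or has at least one consistent homozygous assignment, so the count is 6.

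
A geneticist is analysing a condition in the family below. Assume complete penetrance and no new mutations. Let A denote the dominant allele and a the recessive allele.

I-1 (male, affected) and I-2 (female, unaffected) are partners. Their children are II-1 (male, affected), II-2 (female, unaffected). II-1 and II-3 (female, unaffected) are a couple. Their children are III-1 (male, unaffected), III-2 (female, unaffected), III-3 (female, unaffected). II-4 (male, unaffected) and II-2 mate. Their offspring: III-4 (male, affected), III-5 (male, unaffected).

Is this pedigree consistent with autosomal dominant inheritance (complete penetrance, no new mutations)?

No

Under autosomal dominant, III-4 (affected, male) cannot arise from II-4 (unaffected) × II-2 (unaffected).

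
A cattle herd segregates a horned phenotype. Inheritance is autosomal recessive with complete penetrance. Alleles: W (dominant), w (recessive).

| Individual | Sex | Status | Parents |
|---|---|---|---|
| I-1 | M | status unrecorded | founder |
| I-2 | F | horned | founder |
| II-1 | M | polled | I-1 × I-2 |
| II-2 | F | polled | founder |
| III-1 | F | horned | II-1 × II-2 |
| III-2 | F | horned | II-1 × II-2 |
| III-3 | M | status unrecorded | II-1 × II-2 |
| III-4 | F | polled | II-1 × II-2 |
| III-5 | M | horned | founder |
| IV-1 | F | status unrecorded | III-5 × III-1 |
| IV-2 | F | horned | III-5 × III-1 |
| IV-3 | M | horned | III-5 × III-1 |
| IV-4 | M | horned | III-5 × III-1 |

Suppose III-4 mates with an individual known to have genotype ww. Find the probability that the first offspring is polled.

II-1 is polled so carries W and received w from I-2 (ww), so II-1 is Ww.
II-2 is polled so carries W and passed w to III-1 (ww), so II-2 is Ww.
III-4 is a polled offspring of II-1 (Ww) × II-2 (Ww), whose cross gives 1/4 WW : 1/2 Ww : 1/4 ww; conditioning on being polled, III-4 is WW with probability 1/3, Ww with probability 2/3.
Summing over parental genotype combinations, P(offspring is polled) = 1/3·1 + 2/3·1/2 = 2/3.

2/3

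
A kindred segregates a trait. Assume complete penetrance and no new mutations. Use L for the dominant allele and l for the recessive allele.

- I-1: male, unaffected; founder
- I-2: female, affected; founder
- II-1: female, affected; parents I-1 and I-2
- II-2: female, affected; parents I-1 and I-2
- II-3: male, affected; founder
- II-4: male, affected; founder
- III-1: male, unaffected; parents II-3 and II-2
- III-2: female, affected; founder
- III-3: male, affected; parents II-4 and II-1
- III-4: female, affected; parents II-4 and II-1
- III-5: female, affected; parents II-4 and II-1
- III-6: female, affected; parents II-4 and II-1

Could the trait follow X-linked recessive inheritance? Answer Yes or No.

No

Under X-linked recessive, II-1 (affected, female) cannot arise from I-1 (unaffected) × I-2 (affected).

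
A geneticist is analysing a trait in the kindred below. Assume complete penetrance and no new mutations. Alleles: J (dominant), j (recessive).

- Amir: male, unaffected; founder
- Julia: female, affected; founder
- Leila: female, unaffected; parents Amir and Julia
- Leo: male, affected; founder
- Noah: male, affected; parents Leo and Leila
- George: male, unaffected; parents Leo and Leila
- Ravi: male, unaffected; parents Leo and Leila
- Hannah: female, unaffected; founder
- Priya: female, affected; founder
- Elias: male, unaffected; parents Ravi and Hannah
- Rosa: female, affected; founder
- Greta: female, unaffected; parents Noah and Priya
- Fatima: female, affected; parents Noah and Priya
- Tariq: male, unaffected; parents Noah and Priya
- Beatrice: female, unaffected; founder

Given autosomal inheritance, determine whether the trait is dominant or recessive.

dominant

Noah and Priya are both affected yet have an unaffected child Greta. Under a recessive model two affected parents are homozygous and every child would be affected, so the trait cannot be recessive.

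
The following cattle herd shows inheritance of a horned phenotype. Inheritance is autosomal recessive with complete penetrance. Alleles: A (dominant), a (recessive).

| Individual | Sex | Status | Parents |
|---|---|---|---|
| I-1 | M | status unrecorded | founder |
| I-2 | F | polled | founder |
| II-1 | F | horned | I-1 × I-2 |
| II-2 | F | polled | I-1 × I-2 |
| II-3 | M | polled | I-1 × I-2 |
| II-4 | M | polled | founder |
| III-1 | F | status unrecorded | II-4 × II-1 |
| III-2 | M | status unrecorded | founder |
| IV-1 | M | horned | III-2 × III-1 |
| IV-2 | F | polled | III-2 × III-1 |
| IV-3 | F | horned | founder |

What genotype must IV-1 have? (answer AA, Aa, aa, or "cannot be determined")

aa

IV-1 is horned, so IV-1 is aa.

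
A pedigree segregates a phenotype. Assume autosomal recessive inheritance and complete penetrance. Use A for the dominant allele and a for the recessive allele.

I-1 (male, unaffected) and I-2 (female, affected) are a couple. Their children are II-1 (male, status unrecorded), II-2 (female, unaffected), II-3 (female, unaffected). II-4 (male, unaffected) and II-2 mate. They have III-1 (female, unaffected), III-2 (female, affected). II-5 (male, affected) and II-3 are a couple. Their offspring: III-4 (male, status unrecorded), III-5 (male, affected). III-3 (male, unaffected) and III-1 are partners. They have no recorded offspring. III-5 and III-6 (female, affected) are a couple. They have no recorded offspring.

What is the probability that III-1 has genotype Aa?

2/3

II-4 is unaffected so carries A and passed a to III-2 (aa), so II-4 is Aa.
II-2 is unaffected so carries A and received a from I-2 (aa), so II-2 is Aa.
Their cross gives offspring ratios 1/4 AA : 1/2 Aa : 1/4 aa. Conditioning on III-1 being unaffected, P(Aa) = 1/2 / 3/4 = 2/3.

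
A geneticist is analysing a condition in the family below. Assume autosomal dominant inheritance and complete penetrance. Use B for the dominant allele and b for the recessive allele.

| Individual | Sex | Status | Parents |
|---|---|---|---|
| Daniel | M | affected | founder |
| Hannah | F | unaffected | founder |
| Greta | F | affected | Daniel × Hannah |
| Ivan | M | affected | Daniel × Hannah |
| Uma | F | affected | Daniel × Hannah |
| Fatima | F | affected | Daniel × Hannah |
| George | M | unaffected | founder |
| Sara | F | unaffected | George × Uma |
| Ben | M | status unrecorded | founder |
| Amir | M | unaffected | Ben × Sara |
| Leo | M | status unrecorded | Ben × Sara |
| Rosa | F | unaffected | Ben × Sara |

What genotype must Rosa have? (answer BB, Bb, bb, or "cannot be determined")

Rosa is unaffected, so Rosa is bb.

bb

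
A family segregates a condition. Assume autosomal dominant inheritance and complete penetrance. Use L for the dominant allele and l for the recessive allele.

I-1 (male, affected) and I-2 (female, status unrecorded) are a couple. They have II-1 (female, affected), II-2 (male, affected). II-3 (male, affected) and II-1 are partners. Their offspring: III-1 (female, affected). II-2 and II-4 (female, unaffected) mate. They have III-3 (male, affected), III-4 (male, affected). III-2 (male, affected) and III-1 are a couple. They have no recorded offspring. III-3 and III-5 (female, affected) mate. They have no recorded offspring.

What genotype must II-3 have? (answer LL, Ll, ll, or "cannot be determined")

II-3's phenotype allows LL or Ll, and no parent or child forces a single allele at both positions; consistent genotype assignments exist with II-3 as LL or Ll.

cannot be determined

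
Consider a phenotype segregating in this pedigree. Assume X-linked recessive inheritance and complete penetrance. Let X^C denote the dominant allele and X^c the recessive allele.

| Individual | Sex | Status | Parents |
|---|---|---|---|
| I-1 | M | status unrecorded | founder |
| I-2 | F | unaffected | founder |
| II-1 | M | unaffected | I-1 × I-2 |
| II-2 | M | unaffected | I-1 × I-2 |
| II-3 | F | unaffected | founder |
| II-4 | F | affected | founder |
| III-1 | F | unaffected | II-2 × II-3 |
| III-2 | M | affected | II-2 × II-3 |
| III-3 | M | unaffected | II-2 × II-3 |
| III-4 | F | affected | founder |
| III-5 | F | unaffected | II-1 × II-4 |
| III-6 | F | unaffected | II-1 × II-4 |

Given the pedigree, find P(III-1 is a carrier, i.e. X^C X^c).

1/2

II-2 is unaffected, so II-2 is X^C Y.
II-3 is unaffected so carries C and passed c to III-2 (X^c Y), so II-3 is X^C X^c.
Their cross gives offspring ratios 1/2 X^C X^C : 1/2 X^C X^c. Conditioning on III-1 being unaffected, P(X^C X^c) = 1/2 / 1 = 1/2.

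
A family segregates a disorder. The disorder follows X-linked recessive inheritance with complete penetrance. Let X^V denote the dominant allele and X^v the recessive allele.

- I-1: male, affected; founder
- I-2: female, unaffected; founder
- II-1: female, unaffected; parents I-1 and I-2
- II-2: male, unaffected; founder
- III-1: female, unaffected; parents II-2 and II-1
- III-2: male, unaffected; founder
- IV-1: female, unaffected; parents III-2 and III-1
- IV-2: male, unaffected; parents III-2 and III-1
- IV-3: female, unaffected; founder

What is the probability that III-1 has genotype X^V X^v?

II-2 is unaffected, so II-2 is X^V Y.
II-1 is unaffected so carries V and received v from I-1 (X^v Y), so II-1 is X^V X^v.
Their cross gives offspring ratios 1/2 X^V X^V : 1/2 X^V X^v. Conditioning on III-1 being unaffected, P(X^V X^v) = 1/2 / 1 = 1/2 before taking III-1's own offspring into account.
III-2 is unaffected, so III-2 is X^V Y.
Now use III-1's offspring. Probability of each recorded status — unaffected son IV-2: 1/2 if III-1 is X^V X^v, 1 if X^V X^V. (IV-1: equally likely either way, so uninformative.)
Bayes: P(X^V X^v) = 1/2·1/2 / (1/2·1/2 + 1/2·1) = 1/3.

1/3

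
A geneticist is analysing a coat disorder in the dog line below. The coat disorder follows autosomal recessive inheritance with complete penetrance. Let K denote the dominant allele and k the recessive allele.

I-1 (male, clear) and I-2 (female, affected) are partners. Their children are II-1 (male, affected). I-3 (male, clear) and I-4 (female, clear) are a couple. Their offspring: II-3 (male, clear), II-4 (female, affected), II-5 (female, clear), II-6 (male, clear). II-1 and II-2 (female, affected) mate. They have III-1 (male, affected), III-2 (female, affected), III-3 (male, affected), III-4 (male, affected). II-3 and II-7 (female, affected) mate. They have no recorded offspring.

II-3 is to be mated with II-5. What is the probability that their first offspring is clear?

I-3 is clear so carries K and passed k to II-4 (kk), so I-3 is Kk.
I-4 is clear so carries K and passed k to II-4 (kk), so I-4 is Kk.
II-3 is a clear offspring of I-3 (Kk) × I-4 (Kk), whose cross gives 1/4 KK : 1/2 Kk : 1/4 kk; conditioning on being clear, II-3 is KK with probability 1/3, Kk with probability 2/3.
II-5 is a clear offspring of I-3 (Kk) × I-4 (Kk), whose cross gives 1/4 KK : 1/2 Kk : 1/4 kk; conditioning on being clear, II-5 is KK with probability 1/3, Kk with probability 2/3.
Summing over parental genotype combinations, P(offspring is clear) = 1/9·1 + 2/9·1 + 2/9·1 + 4/9·3/4 = 8/9.

8/9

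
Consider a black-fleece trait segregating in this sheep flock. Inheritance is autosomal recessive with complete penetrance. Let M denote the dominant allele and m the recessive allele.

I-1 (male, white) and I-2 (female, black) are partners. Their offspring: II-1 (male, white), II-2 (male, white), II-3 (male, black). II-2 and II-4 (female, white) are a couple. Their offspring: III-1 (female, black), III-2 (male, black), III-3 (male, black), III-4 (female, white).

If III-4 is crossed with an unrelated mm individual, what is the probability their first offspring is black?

1/3

II-2 is white so carries M and received m from I-2 (mm), so II-2 is Mm.
II-4 is white so carries M and passed m to III-1 (mm), so II-4 is Mm.
III-4 is a white offspring of II-2 (Mm) × II-4 (Mm), whose cross gives 1/4 MM : 1/2 Mm : 1/4 mm; conditioning on being white, III-4 is MM with probability 1/3, Mm with probability 2/3.
Summing over parental genotype combinations, P(offspring is black) = 2/3·1/2 = 1/3.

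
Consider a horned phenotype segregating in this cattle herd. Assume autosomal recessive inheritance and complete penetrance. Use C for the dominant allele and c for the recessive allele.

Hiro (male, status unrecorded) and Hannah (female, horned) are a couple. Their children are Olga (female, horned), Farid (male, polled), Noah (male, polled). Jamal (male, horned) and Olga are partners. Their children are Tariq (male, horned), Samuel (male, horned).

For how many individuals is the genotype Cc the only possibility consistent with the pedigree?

3

Obligate heterozygotes: Hiro passed C to Farid (Cc, whose c came from Hannah) and passed c to Olga (cc), so Hiro is Cc; Farid is polled so carries C and received c from Hannah (cc), so Farid is Cc; Noah is polled so carries C and received c from Hannah (cc), so Noah is Cc.
Every other individual is either homozygous by phenotype or has at least one consistent homozygous assignment, so the count is 3.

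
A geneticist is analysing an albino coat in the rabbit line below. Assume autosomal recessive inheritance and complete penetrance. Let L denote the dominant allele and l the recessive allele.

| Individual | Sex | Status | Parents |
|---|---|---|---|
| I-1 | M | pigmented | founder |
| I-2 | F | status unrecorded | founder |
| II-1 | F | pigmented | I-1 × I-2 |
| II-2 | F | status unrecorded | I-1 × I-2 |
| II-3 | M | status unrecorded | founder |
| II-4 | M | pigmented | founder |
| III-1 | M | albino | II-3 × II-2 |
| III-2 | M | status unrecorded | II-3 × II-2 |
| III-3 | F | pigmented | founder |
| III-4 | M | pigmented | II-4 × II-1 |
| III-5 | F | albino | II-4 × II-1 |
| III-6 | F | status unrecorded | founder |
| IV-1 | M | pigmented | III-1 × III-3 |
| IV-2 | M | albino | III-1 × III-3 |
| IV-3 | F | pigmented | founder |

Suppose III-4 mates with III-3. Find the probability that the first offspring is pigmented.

5/6

II-4 is pigmented so carries L and passed l to III-5 (ll), so II-4 is Ll.
II-1 is pigmented so carries L and passed l to III-5 (ll), so II-1 is Ll.
III-4 is a pigmented offspring of II-4 (Ll) × II-1 (Ll), whose cross gives 1/4 LL : 1/2 Ll : 1/4 ll; conditioning on being pigmented, III-4 is LL with probability 1/3, Ll with probability 2/3.
III-3 is pigmented so carries L and passed l to IV-2 (ll), so III-3 is Ll.
Summing over parental genotype combinations, P(offspring is pigmented) = 1/3·1 + 2/3·3/4 = 5/6.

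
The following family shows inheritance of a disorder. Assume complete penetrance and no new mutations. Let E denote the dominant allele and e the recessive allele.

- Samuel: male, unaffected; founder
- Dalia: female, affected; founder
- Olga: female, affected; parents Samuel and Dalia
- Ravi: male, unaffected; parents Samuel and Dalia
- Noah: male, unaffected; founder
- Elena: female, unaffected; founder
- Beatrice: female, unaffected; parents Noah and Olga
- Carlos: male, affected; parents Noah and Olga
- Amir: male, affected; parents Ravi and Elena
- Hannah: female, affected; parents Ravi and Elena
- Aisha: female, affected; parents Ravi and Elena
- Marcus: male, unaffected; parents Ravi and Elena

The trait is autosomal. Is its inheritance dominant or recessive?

Ravi and Elena are both unaffected yet have an affected child Amir. Under dominance, an affected child requires at least one affected parent, so the trait cannot be dominant.

recessive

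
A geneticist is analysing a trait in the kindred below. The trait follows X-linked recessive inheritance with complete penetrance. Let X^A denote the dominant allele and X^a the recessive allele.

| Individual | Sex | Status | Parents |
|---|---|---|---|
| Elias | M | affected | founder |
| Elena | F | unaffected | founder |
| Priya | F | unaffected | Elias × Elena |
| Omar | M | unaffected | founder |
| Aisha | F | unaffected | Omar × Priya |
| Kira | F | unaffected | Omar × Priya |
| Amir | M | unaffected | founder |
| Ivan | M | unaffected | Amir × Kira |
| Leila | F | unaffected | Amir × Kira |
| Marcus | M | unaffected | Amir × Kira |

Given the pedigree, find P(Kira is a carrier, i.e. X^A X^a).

Omar is unaffected, so Omar is X^A Y.
Priya is unaffected so carries A and received a from Elias (X^a Y), so Priya is X^A X^a.
Their cross gives offspring ratios 1/2 X^A X^A : 1/2 X^A X^a. Conditioning on Kira being unaffected, P(X^A X^a) = 1/2 / 1 = 1/2 before taking Kira's own offspring into account.
Amir is unaffected, so Amir is X^A Y.
Now use Kira's offspring. Probability of each recorded status — unaffected son Ivan: 1/2 if Kira is X^A X^a, 1 if X^A X^A; unaffected son Marcus: 1/2 if Kira is X^A X^a, 1 if X^A X^A. (Leila: equally likely either way, so uninformative.)
Bayes: P(X^A X^a) = 1/2·1/4 / (1/2·1/4 + 1/2·1) = 1/5.

1/5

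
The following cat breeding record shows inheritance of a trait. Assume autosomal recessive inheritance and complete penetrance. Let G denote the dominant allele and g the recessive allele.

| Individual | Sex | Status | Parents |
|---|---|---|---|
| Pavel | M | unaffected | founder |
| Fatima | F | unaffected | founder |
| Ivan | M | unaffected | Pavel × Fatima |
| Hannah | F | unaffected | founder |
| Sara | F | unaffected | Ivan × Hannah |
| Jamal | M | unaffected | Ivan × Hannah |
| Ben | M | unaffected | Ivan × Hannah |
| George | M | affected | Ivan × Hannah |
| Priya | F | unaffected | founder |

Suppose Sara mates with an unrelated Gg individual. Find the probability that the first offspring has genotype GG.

Ivan is unaffected so carries G and passed g to George (gg), so Ivan is Gg.
Hannah is unaffected so carries G and passed g to George (gg), so Hannah is Gg.
Sara is an unaffected offspring of Ivan (Gg) × Hannah (Gg), whose cross gives 1/4 GG : 1/2 Gg : 1/4 gg; conditioning on being unaffected, Sara is GG with probability 1/3, Gg with probability 2/3.
Summing over parental genotype combinations, P(offspring has genotype GG) = 1/3·1/2 + 2/3·1/4 = 1/3.

1/3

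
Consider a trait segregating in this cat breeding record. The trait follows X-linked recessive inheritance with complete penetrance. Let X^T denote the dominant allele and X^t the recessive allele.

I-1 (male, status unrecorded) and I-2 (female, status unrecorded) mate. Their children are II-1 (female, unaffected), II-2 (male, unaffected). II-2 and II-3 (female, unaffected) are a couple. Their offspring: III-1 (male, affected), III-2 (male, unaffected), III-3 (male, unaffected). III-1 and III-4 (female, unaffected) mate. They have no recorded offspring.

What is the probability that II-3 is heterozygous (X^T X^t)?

II-3 is unaffected so carries T and passed t to III-1 (X^t Y), so II-3 is X^T X^t, giving P(X^T X^t) = 1.

1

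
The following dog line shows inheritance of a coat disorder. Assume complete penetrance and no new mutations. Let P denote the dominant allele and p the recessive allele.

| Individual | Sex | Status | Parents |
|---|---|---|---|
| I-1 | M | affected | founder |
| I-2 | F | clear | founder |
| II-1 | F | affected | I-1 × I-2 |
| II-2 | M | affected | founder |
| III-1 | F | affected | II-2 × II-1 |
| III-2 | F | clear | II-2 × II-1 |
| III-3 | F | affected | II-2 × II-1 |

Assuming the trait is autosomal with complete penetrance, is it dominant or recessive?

II-2 and II-1 are both affected yet have a clear child III-2. Under a recessive model two affected parents are homozygous and every child would be affected, so the trait cannot be recessive.

dominant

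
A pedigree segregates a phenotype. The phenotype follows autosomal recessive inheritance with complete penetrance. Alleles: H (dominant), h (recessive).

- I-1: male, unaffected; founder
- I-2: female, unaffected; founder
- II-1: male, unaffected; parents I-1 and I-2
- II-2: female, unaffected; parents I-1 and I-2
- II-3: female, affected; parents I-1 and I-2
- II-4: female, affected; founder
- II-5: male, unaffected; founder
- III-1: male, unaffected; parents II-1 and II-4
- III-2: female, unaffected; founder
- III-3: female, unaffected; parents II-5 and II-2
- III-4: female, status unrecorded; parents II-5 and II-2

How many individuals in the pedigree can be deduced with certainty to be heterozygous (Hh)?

3

Obligate heterozygotes: I-1 is unaffected so carries H and passed h to II-3 (hh), so I-1 is Hh; I-2 is unaffected so carries H and passed h to II-3 (hh), so I-2 is Hh; III-1 is unaffected so carries H and received h from II-4 (hh), so III-1 is Hh.
Every other individual is either homozygous by phenotype or has at least one consistent homozygous assignment, so the count is 3.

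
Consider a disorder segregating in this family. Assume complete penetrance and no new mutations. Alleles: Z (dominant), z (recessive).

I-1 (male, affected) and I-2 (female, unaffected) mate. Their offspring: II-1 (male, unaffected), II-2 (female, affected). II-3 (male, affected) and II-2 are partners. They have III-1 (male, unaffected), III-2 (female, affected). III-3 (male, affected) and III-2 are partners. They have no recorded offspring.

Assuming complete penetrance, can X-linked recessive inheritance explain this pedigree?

Under X-linked recessive, III-1 (unaffected, male) cannot arise from II-3 (affected) × II-2 (affected).

No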